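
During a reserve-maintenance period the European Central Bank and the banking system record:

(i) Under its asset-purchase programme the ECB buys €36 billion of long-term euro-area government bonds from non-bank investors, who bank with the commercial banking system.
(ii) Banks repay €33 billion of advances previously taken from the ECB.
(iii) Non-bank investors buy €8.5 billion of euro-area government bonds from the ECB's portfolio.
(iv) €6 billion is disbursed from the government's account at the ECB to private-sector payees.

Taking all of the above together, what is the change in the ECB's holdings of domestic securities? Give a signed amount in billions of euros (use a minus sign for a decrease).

+€27.5 billion

Asset purchase (from non-banks) €36 billion: securities added to the ECB's portfolio → +€36B.
Discount-window repayment €33 billion: the ECB's securities portfolio is untouched → 0.
Asset sale (to non-banks) €8.5 billion: securities removed from the ECB's portfolio → −€8.5B.
Government spending €6 billion: the ECB's securities portfolio is untouched → 0.
Net: 36 + 0 − 8.5 + 0 = +€27.5 billion.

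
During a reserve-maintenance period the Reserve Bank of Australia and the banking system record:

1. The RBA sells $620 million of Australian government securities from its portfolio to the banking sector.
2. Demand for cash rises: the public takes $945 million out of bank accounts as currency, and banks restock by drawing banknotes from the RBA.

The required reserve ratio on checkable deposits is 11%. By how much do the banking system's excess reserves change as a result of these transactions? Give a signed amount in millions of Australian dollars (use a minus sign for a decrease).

OMO sale (to banks) $620 million: reserves −$620M, deposits 0.
Currency withdrawal $945 million: reserves −$945M, deposits −$945M.
Totals: Δreserves = −$1565M, Δdeposits = −$945M.
Δrequired reserves = 11% × −$945M = −$103.95M.
Δexcess reserves = Δreserves − Δrequired = −$1565M − (−$103.95M) = -$1461.05 million.

-$1461.05 million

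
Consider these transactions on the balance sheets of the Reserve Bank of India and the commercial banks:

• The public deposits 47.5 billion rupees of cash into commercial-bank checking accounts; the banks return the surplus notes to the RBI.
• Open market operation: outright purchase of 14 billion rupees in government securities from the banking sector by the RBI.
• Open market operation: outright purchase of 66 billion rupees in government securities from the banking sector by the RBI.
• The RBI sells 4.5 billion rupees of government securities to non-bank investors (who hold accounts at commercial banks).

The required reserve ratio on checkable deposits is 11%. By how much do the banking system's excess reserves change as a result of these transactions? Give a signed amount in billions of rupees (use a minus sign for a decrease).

+118.27 billion

Currency deposit 47.5 billion rupees: reserves +47.5B, deposits +47.5B.
OMO purchase (from banks) 14 billion rupees: reserves +14B, deposits 0.
OMO purchase (from banks) 66 billion rupees: reserves +66B, deposits 0.
Asset sale (to non-banks) 4.5 billion rupees: reserves −4.5B, deposits −4.5B.
Totals: Δreserves = +123B, Δdeposits = +43B.
Δrequired reserves = 11% × +43B = +4.73B.
Δexcess reserves = Δreserves − Δrequired = +123B − (+4.73B) = +118.27 billion.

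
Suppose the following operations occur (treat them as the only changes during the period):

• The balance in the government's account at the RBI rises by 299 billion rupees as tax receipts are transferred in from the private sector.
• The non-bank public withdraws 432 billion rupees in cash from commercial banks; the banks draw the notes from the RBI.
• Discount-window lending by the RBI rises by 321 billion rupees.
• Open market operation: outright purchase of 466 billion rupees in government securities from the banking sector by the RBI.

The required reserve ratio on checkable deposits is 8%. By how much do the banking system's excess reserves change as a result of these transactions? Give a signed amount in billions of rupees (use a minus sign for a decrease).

Government account inflow 299 billion rupees: reserves −299B, deposits −299B.
Currency withdrawal 432 billion rupees: reserves −432B, deposits −432B.
Discount-window loan 321 billion rupees: reserves +321B, deposits 0.
OMO purchase (from banks) 466 billion rupees: reserves +466B, deposits 0.
Totals: Δreserves = +56B, Δdeposits = −731B.
Δrequired reserves = 8% × −731B = −58.48B.
Δexcess reserves = Δreserves − Δrequired = +56B − (−58.48B) = +114.48 billion.

+114.48 billion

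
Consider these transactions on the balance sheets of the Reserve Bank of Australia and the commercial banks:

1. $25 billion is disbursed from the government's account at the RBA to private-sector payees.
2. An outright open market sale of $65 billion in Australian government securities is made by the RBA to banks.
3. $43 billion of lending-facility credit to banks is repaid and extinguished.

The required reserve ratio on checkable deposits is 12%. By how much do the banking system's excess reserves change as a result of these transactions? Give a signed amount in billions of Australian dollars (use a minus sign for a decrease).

-$86 billion

Government spending $25 billion: reserves +$25B, deposits +$25B.
OMO sale (to banks) $65 billion: reserves −$65B, deposits 0.
Discount-window repayment $43 billion: reserves −$43B, deposits 0.
Totals: Δreserves = −$83B, Δdeposits = +$25B.
Δrequired reserves = 12% × +$25B = +$3B.
Δexcess reserves = Δreserves − Δrequired = −$83B − (+$3B) = -$86 billion.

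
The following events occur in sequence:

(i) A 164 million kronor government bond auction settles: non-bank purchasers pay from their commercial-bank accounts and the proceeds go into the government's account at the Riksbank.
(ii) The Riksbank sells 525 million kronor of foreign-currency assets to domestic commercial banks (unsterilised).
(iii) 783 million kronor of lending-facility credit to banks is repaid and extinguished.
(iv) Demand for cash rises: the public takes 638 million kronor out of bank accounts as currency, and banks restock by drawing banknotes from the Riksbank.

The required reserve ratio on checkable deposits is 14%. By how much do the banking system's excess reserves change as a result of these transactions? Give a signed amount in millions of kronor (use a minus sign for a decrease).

Government account inflow 164 million kronor: reserves −164M, deposits −164M.
FX sale 525 million kronor: reserves −525M, deposits 0.
Discount-window repayment 783 million kronor: reserves −783M, deposits 0.
Currency withdrawal 638 million kronor: reserves −638M, deposits −638M.
Totals: Δreserves = −2110M, Δdeposits = −802M.
Δrequired reserves = 14% × −802M = −112.28M.
Δexcess reserves = Δreserves − Δrequired = −2110M − (−112.28M) = -1997.72 million.

-1997.72 million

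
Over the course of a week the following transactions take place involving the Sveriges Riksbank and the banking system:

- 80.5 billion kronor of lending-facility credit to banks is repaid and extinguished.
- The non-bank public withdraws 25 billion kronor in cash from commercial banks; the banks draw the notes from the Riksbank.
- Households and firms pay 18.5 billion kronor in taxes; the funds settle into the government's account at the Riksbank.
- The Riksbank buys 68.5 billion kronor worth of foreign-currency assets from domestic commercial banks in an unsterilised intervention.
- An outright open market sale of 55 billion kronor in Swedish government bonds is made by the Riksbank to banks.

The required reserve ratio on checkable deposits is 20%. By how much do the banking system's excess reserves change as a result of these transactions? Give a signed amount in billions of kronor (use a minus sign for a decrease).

-101.8 billion

Discount-window repayment 80.5 billion kronor: reserves −80.5B, deposits 0.
Currency withdrawal 25 billion kronor: reserves −25B, deposits −25B.
Government account inflow 18.5 billion kronor: reserves −18.5B, deposits −18.5B.
FX purchase 68.5 billion kronor: reserves +68.5B, deposits 0.
OMO sale (to banks) 55 billion kronor: reserves −55B, deposits 0.
Totals: Δreserves = −110.5B, Δdeposits = −43.5B.
Δrequired reserves = 20% × −43.5B = −8.7B.
Δexcess reserves = Δreserves − Δrequired = −110.5B − (−8.7B) = -101.8 billion.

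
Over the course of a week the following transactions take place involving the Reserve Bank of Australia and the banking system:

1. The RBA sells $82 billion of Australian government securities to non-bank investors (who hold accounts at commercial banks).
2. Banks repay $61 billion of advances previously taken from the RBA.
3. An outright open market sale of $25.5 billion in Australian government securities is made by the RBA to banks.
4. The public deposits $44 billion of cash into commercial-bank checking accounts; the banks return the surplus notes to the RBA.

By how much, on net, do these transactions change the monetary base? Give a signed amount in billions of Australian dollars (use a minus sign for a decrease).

-$168.5 billion

RBA balance sheet:
  Assets:      Securities −$107.5B, Loans to banks −$61B
  Liabilities: Bank reserves −$124.5B, Currency in circulation −$44B
Commercial banking system:
  Assets:      Reserves at CB −$124.5B, Securities +$25.5B
  Liabilities: Checkable deposits −$38B, Borrowings from CB −$61B
Monetary base = currency + reserves: −$44B + (−$124.5B) = -$168.5 billion.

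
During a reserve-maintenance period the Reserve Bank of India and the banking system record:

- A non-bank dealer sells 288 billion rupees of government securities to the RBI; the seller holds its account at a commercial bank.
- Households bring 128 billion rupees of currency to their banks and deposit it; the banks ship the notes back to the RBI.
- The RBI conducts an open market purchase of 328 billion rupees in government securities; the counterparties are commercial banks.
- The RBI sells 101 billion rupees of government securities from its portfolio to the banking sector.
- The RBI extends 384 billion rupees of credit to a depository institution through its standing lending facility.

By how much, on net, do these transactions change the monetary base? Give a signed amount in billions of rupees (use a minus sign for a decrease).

Asset purchase (from non-banks) 288 billion rupees: RBI balance sheet expands → +288B.
Currency deposit 128 billion rupees: just a shift between currency and reserves — both are base money → 0.
OMO purchase (from banks) 328 billion rupees: RBI balance sheet expands → +328B.
OMO sale (to banks) 101 billion rupees: RBI balance sheet contracts → −101B.
Discount-window loan 384 billion rupees: RBI balance sheet expands → +384B.
Net: 288 + 0 + 328 − 101 + 384 = +899 billion.

+899 billion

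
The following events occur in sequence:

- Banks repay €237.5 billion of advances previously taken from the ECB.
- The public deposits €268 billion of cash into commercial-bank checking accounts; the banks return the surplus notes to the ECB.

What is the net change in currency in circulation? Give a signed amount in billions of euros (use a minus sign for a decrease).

-€268 billion

Discount-window repayment €237.5 billion: no currency enters or leaves circulation → 0.
Currency deposit €268 billion: notes return to the central bank → −€268B.
Net: 0 − 268 = -€268 billion.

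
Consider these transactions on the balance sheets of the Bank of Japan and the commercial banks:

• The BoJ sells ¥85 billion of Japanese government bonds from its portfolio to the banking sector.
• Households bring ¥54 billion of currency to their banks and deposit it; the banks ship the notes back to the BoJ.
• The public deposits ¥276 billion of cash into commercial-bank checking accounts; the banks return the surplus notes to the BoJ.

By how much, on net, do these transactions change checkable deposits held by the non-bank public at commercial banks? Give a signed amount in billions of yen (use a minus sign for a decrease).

OMO sale (to banks) ¥85 billion: the counterparty is a bank, so public deposits are unchanged → 0.
Currency deposit ¥54 billion: non-bank counterparties' bank balances rise → +¥54B.
Currency deposit ¥276 billion: non-bank counterparties' bank balances rise → +¥276B.
Net: 0 + 54 + 276 = +¥330 billion.

+¥330 billion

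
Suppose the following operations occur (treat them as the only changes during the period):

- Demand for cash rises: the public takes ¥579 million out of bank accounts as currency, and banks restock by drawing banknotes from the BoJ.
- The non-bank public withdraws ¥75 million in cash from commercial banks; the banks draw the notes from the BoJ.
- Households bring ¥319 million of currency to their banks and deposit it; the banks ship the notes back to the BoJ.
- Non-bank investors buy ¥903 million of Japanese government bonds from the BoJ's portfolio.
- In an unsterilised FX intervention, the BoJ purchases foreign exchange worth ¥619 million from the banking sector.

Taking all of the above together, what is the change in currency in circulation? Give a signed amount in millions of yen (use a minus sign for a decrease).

Currency withdrawal ¥579 million: notes leave the central bank → +¥579M.
Currency withdrawal ¥75 million: notes leave the central bank → +¥75M.
Currency deposit ¥319 million: notes return to the central bank → −¥319M.
Asset sale (to non-banks) ¥903 million: no currency enters or leaves circulation → 0.
FX purchase ¥619 million: no currency enters or leaves circulation → 0.
Net: 579 + 75 − 319 + 0 + 0 = +¥335 million.

+¥335 million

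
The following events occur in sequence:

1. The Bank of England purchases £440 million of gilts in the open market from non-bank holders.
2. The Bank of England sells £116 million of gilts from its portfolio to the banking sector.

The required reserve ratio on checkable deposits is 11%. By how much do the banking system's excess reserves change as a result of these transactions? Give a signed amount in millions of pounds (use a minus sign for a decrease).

+£275.6 million

Asset purchase (from non-banks) £440 million: reserves +£440M, deposits +£440M.
OMO sale (to banks) £116 million: reserves −£116M, deposits 0.
Totals: Δreserves = +£324M, Δdeposits = +£440M.
Δrequired reserves = 11% × +£440M = +£48.4M.
Δexcess reserves = Δreserves − Δrequired = +£324M − (+£48.4M) = +£275.6 million.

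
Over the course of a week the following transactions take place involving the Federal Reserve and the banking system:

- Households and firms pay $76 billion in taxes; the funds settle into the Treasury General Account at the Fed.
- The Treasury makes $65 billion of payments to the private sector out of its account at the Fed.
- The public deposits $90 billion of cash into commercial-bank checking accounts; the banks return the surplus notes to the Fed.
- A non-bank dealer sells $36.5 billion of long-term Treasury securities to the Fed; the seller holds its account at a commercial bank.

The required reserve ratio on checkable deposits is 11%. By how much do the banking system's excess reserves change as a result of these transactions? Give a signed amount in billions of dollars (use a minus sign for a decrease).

+$102.795 billion

Government account inflow $76 billion: reserves −$76B, deposits −$76B.
Government spending $65 billion: reserves +$65B, deposits +$65B.
Currency deposit $90 billion: reserves +$90B, deposits +$90B.
Asset purchase (from non-banks) $36.5 billion: reserves +$36.5B, deposits +$36.5B.
Totals: Δreserves = +$115.5B, Δdeposits = +$115.5B.
Δrequired reserves = 11% × +$115.5B = +$12.705B.
Δexcess reserves = Δreserves − Δrequired = +$115.5B − (+$12.705B) = +$102.795 billion.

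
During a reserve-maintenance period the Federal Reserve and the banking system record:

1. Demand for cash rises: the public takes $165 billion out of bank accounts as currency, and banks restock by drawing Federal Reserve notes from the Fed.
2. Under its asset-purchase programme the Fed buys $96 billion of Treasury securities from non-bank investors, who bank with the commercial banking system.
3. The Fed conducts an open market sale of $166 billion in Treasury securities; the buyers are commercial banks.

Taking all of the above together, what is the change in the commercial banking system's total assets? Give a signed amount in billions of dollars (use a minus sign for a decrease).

Currency withdrawal $165 billion: bank balance sheets shrink → −$165B.
Asset purchase (from non-banks) $96 billion: bank balance sheets expand → +$96B.
OMO sale (to banks) $166 billion: just an asset swap on bank balance sheets → 0.
Net: −165 + 96 + 0 = -$69 billion.

-$69 billion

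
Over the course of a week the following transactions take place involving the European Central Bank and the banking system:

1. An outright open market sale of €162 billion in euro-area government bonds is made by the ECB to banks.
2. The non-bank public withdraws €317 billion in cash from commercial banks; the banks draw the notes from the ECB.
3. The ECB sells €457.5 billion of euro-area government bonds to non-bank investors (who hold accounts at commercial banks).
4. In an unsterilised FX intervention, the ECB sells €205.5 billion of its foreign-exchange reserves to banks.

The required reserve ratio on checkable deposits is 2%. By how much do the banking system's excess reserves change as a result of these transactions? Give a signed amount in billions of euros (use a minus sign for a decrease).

OMO sale (to banks) €162 billion: reserves −€162B, deposits 0.
Currency withdrawal €317 billion: reserves −€317B, deposits −€317B.
Asset sale (to non-banks) €457.5 billion: reserves −€457.5B, deposits −€457.5B.
FX sale €205.5 billion: reserves −€205.5B, deposits 0.
Totals: Δreserves = −€1142B, Δdeposits = −€774.5B.
Δrequired reserves = 2% × −€774.5B = −€15.49B.
Δexcess reserves = Δreserves − Δrequired = −€1142B − (−€15.49B) = -€1126.51 billion.

-€1126.51 billion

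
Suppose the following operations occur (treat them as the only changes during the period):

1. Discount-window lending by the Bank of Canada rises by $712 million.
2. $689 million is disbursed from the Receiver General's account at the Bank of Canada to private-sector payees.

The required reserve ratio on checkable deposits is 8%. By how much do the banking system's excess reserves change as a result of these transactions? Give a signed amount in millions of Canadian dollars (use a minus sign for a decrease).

Discount-window loan $712 million: reserves +$712M, deposits 0.
Government spending $689 million: reserves +$689M, deposits +$689M.
Totals: Δreserves = +$1401M, Δdeposits = +$689M.
Δrequired reserves = 8% × +$689M = +$55.12M.
Δexcess reserves = Δreserves − Δrequired = +$1401M − (+$55.12M) = +$1345.88 million.

+$1345.88 million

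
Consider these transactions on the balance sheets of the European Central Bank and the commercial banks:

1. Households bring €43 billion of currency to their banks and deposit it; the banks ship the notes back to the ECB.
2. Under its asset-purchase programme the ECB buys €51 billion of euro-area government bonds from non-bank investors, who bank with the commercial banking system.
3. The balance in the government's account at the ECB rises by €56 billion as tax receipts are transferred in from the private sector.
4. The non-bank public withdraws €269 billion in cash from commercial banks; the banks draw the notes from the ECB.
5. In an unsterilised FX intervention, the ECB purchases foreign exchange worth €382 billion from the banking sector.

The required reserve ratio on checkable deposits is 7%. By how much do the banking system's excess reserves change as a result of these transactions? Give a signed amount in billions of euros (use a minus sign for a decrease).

Currency deposit €43 billion: reserves +€43B, deposits +€43B.
Asset purchase (from non-banks) €51 billion: reserves +€51B, deposits +€51B.
Government account inflow €56 billion: reserves −€56B, deposits −€56B.
Currency withdrawal €269 billion: reserves −€269B, deposits −€269B.
FX purchase €382 billion: reserves +€382B, deposits 0.
Totals: Δreserves = +€151B, Δdeposits = −€231B.
Δrequired reserves = 7% × −€231B = −€16.17B.
Δexcess reserves = Δreserves − Δrequired = +€151B − (−€16.17B) = +€167.17 billion.

+€167.17 billion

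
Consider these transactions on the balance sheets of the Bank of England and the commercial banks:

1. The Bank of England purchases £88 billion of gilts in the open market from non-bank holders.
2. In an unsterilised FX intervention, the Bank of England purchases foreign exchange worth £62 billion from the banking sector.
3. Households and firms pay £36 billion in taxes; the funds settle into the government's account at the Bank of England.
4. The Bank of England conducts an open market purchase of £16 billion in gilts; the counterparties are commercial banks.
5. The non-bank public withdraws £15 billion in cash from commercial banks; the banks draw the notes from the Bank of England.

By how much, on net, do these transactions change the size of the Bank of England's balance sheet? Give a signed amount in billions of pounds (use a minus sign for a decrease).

+£166 billion

Asset purchase (from non-banks) £88 billion: a Bank of England asset is acquired → +£88B.
FX purchase £62 billion: a Bank of England asset is acquired → +£62B.
Government account inflow £36 billion: only the composition of liabilities changes → 0.
OMO purchase (from banks) £16 billion: a Bank of England asset is acquired → +£16B.
Currency withdrawal £15 billion: only the composition of liabilities changes → 0.
Net: 88 + 62 + 0 + 16 + 0 = +£166 billion.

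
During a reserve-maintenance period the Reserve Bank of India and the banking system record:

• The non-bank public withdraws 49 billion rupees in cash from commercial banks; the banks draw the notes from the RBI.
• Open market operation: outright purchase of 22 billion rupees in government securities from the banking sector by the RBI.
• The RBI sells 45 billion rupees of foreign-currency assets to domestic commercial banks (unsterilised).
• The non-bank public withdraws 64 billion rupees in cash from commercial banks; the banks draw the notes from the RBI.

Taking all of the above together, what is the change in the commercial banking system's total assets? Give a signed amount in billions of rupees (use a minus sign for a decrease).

-113 billion

Currency withdrawal 49 billion rupees: bank balance sheets shrink → −49B.
OMO purchase (from banks) 22 billion rupees: just an asset swap on bank balance sheets → 0.
FX sale 45 billion rupees: just an asset swap on bank balance sheets → 0.
Currency withdrawal 64 billion rupees: bank balance sheets shrink → −64B.
Net: −49 + 0 + 0 − 64 = -113 billion.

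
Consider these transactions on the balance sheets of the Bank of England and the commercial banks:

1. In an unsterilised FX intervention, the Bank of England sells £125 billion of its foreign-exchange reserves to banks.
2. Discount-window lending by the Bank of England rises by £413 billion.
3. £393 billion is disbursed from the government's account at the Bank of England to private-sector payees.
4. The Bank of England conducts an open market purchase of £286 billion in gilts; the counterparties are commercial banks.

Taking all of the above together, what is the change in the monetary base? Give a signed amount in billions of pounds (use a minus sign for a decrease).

Bank of England balance sheet:
  Assets:      Securities +£286B, Loans to banks +£413B, Foreign assets −£125B
  Liabilities: Bank reserves +£967B, Government deposits −£393B
Commercial banking system:
  Assets:      Reserves at CB +£967B, Securities −£286B, Foreign assets +£125B
  Liabilities: Checkable deposits +£393B, Borrowings from CB +£413B
Monetary base = currency + reserves: 0 + (+£967B) = +£967 billion.

+£967 billion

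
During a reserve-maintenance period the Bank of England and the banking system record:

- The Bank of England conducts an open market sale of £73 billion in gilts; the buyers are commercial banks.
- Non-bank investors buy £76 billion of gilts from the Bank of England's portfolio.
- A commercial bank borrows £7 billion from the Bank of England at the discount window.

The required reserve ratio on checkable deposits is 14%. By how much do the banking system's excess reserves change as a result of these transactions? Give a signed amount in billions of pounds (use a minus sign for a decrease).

-£131.36 billion

OMO sale (to banks) £73 billion: reserves −£73B, deposits 0.
Asset sale (to non-banks) £76 billion: reserves −£76B, deposits −£76B.
Discount-window loan £7 billion: reserves +£7B, deposits 0.
Totals: Δreserves = −£142B, Δdeposits = −£76B.
Δrequired reserves = 14% × −£76B = −£10.64B.
Δexcess reserves = Δreserves − Δrequired = −£142B − (−£10.64B) = -£131.36 billion.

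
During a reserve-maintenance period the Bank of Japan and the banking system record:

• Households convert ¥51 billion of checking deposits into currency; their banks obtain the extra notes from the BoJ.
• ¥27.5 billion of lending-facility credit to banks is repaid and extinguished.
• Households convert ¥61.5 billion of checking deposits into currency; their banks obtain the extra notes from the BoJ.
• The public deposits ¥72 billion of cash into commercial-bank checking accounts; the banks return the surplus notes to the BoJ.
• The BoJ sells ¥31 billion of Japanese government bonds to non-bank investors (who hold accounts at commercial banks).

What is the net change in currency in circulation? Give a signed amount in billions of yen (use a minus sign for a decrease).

Currency withdrawal ¥51 billion: notes leave the central bank → +¥51B.
Discount-window repayment ¥27.5 billion: no currency enters or leaves circulation → 0.
Currency withdrawal ¥61.5 billion: notes leave the central bank → +¥61.5B.
Currency deposit ¥72 billion: notes return to the central bank → −¥72B.
Asset sale (to non-banks) ¥31 billion: no currency enters or leaves circulation → 0.
Net: 51 + 0 + 61.5 − 72 + 0 = +¥40.5 billion.

+¥40.5 billion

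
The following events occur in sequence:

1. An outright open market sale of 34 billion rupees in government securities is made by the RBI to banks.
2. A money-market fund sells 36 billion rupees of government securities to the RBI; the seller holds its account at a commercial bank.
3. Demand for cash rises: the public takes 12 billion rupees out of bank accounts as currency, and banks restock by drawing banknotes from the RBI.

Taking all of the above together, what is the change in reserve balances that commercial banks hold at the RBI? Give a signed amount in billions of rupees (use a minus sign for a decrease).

-10 billion

RBI balance sheet:
  Assets:      Securities +2B
  Liabilities: Bank reserves −10B, Currency in circulation +12B
Commercial banking system:
  Assets:      Reserves at CB −10B, Securities +34B
  Liabilities: Checkable deposits +24B
So the change in reserve balances that commercial banks hold at the RBI is -10 billion.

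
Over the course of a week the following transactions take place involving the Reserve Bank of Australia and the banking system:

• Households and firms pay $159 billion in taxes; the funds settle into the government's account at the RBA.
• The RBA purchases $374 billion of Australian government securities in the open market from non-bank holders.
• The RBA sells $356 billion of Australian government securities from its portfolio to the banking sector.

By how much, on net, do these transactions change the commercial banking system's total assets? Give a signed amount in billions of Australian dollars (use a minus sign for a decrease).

+$215 billion

Government account inflow $159 billion: bank balance sheets shrink → −$159B.
Asset purchase (from non-banks) $374 billion: bank balance sheets expand → +$374B.
OMO sale (to banks) $356 billion: just an asset swap on bank balance sheets → 0.
Net: −159 + 374 + 0 = +$215 billion.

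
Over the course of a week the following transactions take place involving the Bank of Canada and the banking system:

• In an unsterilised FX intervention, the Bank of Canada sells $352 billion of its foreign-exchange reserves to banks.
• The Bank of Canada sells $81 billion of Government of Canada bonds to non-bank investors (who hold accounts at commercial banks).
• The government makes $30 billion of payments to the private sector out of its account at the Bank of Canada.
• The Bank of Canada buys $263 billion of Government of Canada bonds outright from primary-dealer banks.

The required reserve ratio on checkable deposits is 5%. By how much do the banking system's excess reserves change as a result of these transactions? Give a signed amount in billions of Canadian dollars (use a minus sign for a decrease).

FX sale $352 billion: reserves −$352B, deposits 0.
Asset sale (to non-banks) $81 billion: reserves −$81B, deposits −$81B.
Government spending $30 billion: reserves +$30B, deposits +$30B.
OMO purchase (from banks) $263 billion: reserves +$263B, deposits 0.
Totals: Δreserves = −$140B, Δdeposits = −$51B.
Δrequired reserves = 5% × −$51B = −$2.55B.
Δexcess reserves = Δreserves − Δrequired = −$140B − (−$2.55B) = -$137.45 billion.

-$137.45 billion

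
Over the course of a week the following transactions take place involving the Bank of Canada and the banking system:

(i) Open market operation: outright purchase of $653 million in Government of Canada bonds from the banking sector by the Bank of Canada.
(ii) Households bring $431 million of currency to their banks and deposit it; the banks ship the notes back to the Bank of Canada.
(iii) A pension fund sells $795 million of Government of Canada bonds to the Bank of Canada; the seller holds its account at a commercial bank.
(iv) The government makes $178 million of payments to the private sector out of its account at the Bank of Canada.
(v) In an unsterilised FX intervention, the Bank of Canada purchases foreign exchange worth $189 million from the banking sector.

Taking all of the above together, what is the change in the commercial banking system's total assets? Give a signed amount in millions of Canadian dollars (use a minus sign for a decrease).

Bank of Canada balance sheet:
  Assets:      Securities +$1448M, Foreign assets +$189M
  Liabilities: Bank reserves +$2246M, Currency in circulation −$431M, Government deposits −$178M
Commercial banking system:
  Assets:      Reserves at CB +$2246M, Securities −$653M, Foreign assets −$189M
  Liabilities: Checkable deposits +$1404M
Change in total bank assets = +$1404 million.

+$1404 million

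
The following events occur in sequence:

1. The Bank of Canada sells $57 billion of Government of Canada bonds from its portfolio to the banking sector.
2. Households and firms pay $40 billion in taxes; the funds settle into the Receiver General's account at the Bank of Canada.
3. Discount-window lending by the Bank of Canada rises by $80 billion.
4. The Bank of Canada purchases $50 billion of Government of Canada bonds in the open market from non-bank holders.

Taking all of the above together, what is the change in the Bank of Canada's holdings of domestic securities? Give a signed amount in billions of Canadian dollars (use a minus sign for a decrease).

-$7 billion

OMO sale (to banks) $57 billion: securities removed from the Bank of Canada's portfolio → −$57B.
Government account inflow $40 billion: the Bank of Canada's securities portfolio is untouched → 0.
Discount-window loan $80 billion: the Bank of Canada's securities portfolio is untouched → 0.
Asset purchase (from non-banks) $50 billion: securities added to the Bank of Canada's portfolio → +$50B.
Net: −57 + 0 + 0 + 50 = -$7 billion.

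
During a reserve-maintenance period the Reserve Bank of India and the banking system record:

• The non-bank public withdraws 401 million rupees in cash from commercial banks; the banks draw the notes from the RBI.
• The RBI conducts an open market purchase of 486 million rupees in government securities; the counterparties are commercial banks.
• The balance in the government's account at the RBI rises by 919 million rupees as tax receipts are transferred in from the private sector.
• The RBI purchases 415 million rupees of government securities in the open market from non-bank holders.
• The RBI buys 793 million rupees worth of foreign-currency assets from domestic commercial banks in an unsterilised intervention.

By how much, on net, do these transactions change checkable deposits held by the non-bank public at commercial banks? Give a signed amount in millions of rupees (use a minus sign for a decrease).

-905 million

Currency withdrawal 401 million rupees: non-bank counterparties' bank balances fall → −401M.
OMO purchase (from banks) 486 million rupees: the counterparty is a bank, so public deposits are unchanged → 0.
Government account inflow 919 million rupees: non-bank counterparties' bank balances fall → −919M.
Asset purchase (from non-banks) 415 million rupees: non-bank counterparties' bank balances rise → +415M.
FX purchase 793 million rupees: the counterparty is a bank, so public deposits are unchanged → 0.
Net: −401 + 0 − 919 + 415 + 0 = -905 million.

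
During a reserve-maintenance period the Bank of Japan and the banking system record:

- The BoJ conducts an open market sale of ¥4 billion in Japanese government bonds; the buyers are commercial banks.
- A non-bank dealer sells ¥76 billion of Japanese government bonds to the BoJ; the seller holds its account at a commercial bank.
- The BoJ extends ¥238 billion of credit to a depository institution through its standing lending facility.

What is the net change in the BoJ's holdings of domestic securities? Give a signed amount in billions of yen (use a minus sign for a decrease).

OMO sale (to banks) ¥4 billion: securities removed from the BoJ's portfolio → −¥4B.
Asset purchase (from non-banks) ¥76 billion: securities added to the BoJ's portfolio → +¥76B.
Discount-window loan ¥238 billion: the BoJ's securities portfolio is untouched → 0.
Net: −4 + 76 + 0 = +¥72 billion.

+¥72 billion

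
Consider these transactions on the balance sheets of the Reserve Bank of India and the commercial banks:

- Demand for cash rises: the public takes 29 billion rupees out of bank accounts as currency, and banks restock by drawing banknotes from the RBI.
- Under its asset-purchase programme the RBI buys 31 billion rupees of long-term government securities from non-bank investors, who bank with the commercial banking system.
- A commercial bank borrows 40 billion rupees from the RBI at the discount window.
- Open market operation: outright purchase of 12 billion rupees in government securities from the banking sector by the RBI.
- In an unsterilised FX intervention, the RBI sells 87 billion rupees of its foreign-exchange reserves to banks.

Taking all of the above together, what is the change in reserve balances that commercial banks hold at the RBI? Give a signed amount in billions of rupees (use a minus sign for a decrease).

-33 billion

Currency withdrawal 29 billion rupees: banks swap reserves for currency → −29B.
Asset purchase (from non-banks) 31 billion rupees: the RBI pays by crediting reserve accounts → +31B.
Discount-window loan 40 billion rupees: the loan is credited to the bank's reserve account → +40B.
OMO purchase (from banks) 12 billion rupees: the RBI pays by crediting reserve accounts → +12B.
FX sale 87 billion rupees: the buying banks pay out of their reserve balances → −87B.
Net: −29 + 31 + 40 + 12 − 87 = -33 billion.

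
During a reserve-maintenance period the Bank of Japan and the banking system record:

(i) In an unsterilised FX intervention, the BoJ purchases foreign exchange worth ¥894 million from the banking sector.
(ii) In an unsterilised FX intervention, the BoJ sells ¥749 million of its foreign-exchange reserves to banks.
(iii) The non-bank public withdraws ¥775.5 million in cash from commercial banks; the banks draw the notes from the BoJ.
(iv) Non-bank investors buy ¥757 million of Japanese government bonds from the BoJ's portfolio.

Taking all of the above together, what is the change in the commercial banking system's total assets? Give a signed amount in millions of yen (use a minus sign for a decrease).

-¥1532.5 million

BoJ balance sheet:
  Assets:      Securities −¥757M, Foreign assets +¥145M
  Liabilities: Bank reserves −¥1387.5M, Currency in circulation +¥775.5M
Commercial banking system:
  Assets:      Reserves at CB −¥1387.5M, Foreign assets −¥145M
  Liabilities: Checkable deposits −¥1532.5M
Change in total bank assets = -¥1532.5 million.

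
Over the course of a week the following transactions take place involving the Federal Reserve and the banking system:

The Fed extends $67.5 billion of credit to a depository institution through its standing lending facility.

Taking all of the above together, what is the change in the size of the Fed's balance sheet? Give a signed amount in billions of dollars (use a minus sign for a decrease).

Discount-window loan $67.5 billion: a Fed asset is acquired → +$67.5B.

+$67.5 billion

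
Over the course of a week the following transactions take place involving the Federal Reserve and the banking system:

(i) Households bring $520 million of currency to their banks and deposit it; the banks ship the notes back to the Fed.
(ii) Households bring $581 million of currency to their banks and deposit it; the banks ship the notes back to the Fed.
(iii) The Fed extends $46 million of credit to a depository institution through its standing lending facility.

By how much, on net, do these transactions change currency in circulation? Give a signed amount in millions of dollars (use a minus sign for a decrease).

-$1101 million

Currency deposit $520 million: notes return to the central bank → −$520M.
Currency deposit $581 million: notes return to the central bank → −$581M.
Discount-window loan $46 million: no currency enters or leaves circulation → 0.
Net: −520 − 581 + 0 = -$1101 million.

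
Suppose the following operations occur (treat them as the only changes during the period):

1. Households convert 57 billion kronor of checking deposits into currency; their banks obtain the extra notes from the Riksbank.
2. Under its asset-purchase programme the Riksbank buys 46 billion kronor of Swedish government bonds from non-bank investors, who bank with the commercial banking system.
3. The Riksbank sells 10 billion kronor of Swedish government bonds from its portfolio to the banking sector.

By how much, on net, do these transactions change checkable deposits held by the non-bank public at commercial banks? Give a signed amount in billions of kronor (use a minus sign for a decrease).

Riksbank balance sheet:
  Assets:      Securities +36B
  Liabilities: Bank reserves −21B, Currency in circulation +57B
Commercial banking system:
  Assets:      Reserves at CB −21B, Securities +10B
  Liabilities: Checkable deposits −11B
So the change in checkable deposits held by the non-bank public at commercial banks is -11 billion.

-11 billion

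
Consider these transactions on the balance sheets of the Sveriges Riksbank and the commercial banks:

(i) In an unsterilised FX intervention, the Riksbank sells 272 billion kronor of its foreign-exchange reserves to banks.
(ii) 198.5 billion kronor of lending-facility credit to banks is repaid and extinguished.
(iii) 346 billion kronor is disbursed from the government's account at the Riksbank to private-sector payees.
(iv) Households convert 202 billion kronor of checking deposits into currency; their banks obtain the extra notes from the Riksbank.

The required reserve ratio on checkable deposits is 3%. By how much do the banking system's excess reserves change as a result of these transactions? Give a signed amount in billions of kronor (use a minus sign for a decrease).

FX sale 272 billion kronor: reserves −272B, deposits 0.
Discount-window repayment 198.5 billion kronor: reserves −198.5B, deposits 0.
Government spending 346 billion kronor: reserves +346B, deposits +346B.
Currency withdrawal 202 billion kronor: reserves −202B, deposits −202B.
Totals: Δreserves = −326.5B, Δdeposits = +144B.
Δrequired reserves = 3% × +144B = +4.32B.
Δexcess reserves = Δreserves − Δrequired = −326.5B − (+4.32B) = -330.82 billion.

-330.82 billion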